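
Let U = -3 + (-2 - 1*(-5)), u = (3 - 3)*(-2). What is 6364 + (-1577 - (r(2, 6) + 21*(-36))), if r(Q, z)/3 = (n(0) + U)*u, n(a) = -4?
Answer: 5543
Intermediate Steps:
u = 0 (u = 0*(-2) = 0)
U = 0 (U = -3 + (-2 + 5) = -3 + 3 = 0)
r(Q, z) = 0 (r(Q, z) = 3*((-4 + 0)*0) = 3*(-4*0) = 3*0 = 0)
6364 + (-1577 - (r(2, 6) + 21*(-36))) = 6364 + (-1577 - (0 + 21*(-36))) = 6364 + (-1577 - (0 - 756)) = 6364 + (-1577 - 1*(-756)) = 6364 + (-1577 + 756) = 6364 - 821 = 5543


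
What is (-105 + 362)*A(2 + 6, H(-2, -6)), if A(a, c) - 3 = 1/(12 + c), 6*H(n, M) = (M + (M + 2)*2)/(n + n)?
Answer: 119505/151 ≈ 791.42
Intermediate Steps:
H(n, M) = (4 + 3*M)/(12*n) (H(n, M) = ((M + (M + 2)*2)/(n + n))/6 = ((M + (2 + M)*2)/((2*n)))/6 = ((M + (4 + 2*M))*(1/(2*n)))/6 = ((4 + 3*M)*(1/(2*n)))/6 = ((4 + 3*M)/(2*n))/6 = (4 + 3*M)/(12*n))
A(a, c) = 3 + 1/(12 + c)
(-105 + 362)*A(2 + 6, H(-2, -6)) = (-105 + 362)*((37 + 3*((1/12)*(4 + 3*(-6))/(-2)))/(12 + (1/12)*(4 + 3*(-6))/(-2))) = 257*((37 + 3*((1/12)*(-½)*(4 - 18)))/(12 + (1/12)*(-½)*(4 - 18))) = 257*((37 + 3*((1/12)*(-½)*(-14)))/(12 + (1/12)*(-½)*(-14))) = 257*((37 + 3*(7/12))/(12 + 7/12)) = 257*((37 + 7/4)/(151/12)) = 257*((12/151)*(155/4)) = 257*(465/151) = 119505/151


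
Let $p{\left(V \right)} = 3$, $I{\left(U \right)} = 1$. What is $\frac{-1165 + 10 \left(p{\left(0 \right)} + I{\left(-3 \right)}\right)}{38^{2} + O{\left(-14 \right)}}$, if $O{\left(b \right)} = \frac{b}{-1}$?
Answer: $- \frac{125}{162} \approx -0.7716$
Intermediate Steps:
$O{\left(b \right)} = - b$ ($O{\left(b \right)} = b \left(-1\right) = - b$)
$\frac{-1165 + 10 \left(p{\left(0 \right)} + I{\left(-3 \right)}\right)}{38^{2} + O{\left(-14 \right)}} = \frac{-1165 + 10 \left(3 + 1\right)}{38^{2} - -14} = \frac{-1165 + 10 \cdot 4}{1444 + 14} = \frac{-1165 + 40}{1458} = \left(-1125\right) \frac{1}{1458} = - \frac{125}{162}$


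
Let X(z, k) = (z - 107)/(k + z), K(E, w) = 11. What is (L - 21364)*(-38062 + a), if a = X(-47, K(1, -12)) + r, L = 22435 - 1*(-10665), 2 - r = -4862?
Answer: -389561524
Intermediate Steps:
r = 4864 (r = 2 - 1*(-4862) = 2 + 4862 = 4864)
X(z, k) = (-107 + z)/(k + z)
L = 33100 (L = 22435 + 10665 = 33100)
a = 87629/18 (a = (-107 - 47)/(11 - 47) + 4864 = -154/(-36) + 4864 = -1/36*(-154) + 4864 = 77/18 + 4864 = 87629/18 ≈ 4868.3)
(L - 21364)*(-38062 + a) = (33100 - 21364)*(-38062 + 87629/18) = 11736*(-597487/18) = -389561524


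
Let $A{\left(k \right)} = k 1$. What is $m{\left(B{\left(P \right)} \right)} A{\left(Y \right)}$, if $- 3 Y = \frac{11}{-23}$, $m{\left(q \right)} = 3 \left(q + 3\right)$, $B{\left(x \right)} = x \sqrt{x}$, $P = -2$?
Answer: $\frac{33}{23} - \frac{22 i \sqrt{2}}{23} \approx 1.4348 - 1.3527 i$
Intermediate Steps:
$B{\left(x \right)} = x^{\frac{3}{2}}$
$m{\left(q \right)} = 9 + 3 q$ ($m{\left(q \right)} = 3 \left(3 + q\right) = 9 + 3 q$)
$Y = \frac{11}{69}$ ($Y = - \frac{11 \frac{1}{-23}}{3} = - \frac{11 \left(- \frac{1}{23}\right)}{3} = \left(- \frac{1}{3}\right) \left(- \frac{11}{23}\right) = \frac{11}{69} \approx 0.15942$)
$A{\left(k \right)} = k$
$m{\left(B{\left(P \right)} \right)} A{\left(Y \right)} = \left(9 + 3 \left(-2\right)^{\frac{3}{2}}\right) \frac{11}{69} = \left(9 + 3 \left(- 2 i \sqrt{2}\right)\right) \frac{11}{69} = \left(9 - 6 i \sqrt{2}\right) \frac{11}{69} = \frac{33}{23} - \frac{22 i \sqrt{2}}{23}$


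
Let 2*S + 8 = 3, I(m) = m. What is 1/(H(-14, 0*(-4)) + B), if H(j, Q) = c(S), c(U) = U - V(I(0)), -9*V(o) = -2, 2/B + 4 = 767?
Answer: -13734/37351 ≈ -0.36770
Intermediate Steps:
B = 2/763 (B = 2/(-4 + 767) = 2/763 ≈ 0.0026212)
S = -5/2 (S = -4 + (½)*3 = -4 + 3/2 = -5/2 ≈ -2.5000)
V(o) = 2/9 (V(o) = -⅑*(-2) = 2/9)
c(U) = -2/9 + U (c(U) = U - 1*2/9 = U - 2/9 = -2/9 + U)
H(j, Q) = -49/18 (H(j, Q) = -2/9 - 5/2 = -49/18)
1/(H(-14, 0*(-4)) + B) = 1/(-49/18 + 2/763) = 1/(-37351/13734) = -13734/37351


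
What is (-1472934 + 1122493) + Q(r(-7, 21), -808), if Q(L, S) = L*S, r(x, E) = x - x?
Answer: -350441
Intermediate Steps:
r(x, E) = 0
(-1472934 + 1122493) + Q(r(-7, 21), -808) = (-1472934 + 1122493) + 0*(-808) = -350441 + 0 = -350441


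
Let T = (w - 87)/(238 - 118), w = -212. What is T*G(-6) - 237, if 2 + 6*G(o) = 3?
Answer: -170939/720 ≈ -237.42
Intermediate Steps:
G(o) = ⅙ (G(o) = -⅓ + (⅙)*3 = -⅓ + ½ = ⅙)
T = -299/120 (T = (-212 - 87)/(238 - 118) = -299/120 ≈ -2.4917)
T*G(-6) - 237 = -299/120*⅙ - 237 = -299/720 - 237 = -170939/720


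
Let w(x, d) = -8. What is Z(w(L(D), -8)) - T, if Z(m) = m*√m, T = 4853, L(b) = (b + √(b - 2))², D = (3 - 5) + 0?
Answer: -4853 - 16*I*√2 ≈ -4853.0 - 22.627*I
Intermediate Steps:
D = -2 (D = -2 + 0 = -2)
L(b) = (b + √(-2 + b))²
Z(m) = m^(3/2)
Z(w(L(D), -8)) - T = (-8)^(3/2) - 1*4853 = -16*I*√2 - 4853 = -4853 - 16*I*√2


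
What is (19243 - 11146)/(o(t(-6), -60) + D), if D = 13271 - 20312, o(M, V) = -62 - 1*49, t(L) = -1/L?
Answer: -2699/2384 ≈ -1.1321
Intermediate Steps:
o(M, V) = -111 (o(M, V) = -62 - 49 = -111)
D = -7041
(19243 - 11146)/(o(t(-6), -60) + D) = (19243 - 11146)/(-111 - 7041) = 8097/(-7152) = 8097*(-1/7152) = -2699/2384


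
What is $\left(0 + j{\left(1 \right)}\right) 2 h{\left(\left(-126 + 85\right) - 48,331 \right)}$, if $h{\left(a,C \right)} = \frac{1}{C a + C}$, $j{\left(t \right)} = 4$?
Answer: $- \frac{1}{3641} \approx -0.00027465$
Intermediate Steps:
$h{\left(a,C \right)} = \frac{1}{C + C a}$
$\left(0 + j{\left(1 \right)}\right) 2 h{\left(\left(-126 + 85\right) - 48,331 \right)} = \left(0 + 4\right) 2 \frac{1}{331 \left(1 + \left(\left(-126 + 85\right) - 48\right)\right)} = 4 \cdot 2 \frac{1}{331 \left(1 - 89\right)} = 8 \frac{1}{331 \left(1 - 89\right)} = 8 \frac{1}{331 \left(-88\right)} = 8 \cdot \frac{1}{331} \left(- \frac{1}{88}\right) = 8 \left(- \frac{1}{29128}\right) = - \frac{1}{3641}$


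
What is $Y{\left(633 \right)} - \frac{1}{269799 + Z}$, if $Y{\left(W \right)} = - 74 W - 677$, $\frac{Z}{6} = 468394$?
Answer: $- \frac{146366265598}{3080163} \approx -47519.0$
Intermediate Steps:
$Z = 2810364$ ($Z = 6 \cdot 468394 = 2810364$)
$Y{\left(W \right)} = -677 - 74 W$
$Y{\left(633 \right)} - \frac{1}{269799 + Z} = \left(-677 - 46842\right) - \frac{1}{269799 + 2810364} = \left(-677 - 46842\right) - \frac{1}{3080163} = -47519 - \frac{1}{3080163} = - \frac{146366265598}{3080163}$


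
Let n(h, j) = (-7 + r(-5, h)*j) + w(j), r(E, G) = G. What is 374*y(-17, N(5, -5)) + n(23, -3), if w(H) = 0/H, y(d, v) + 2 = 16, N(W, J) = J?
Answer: 5160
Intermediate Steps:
y(d, v) = 14 (y(d, v) = -2 + 16 = 14)
w(H) = 0
n(h, j) = -7 + h*j (n(h, j) = (-7 + h*j) + 0 = -7 + h*j)
374*y(-17, N(5, -5)) + n(23, -3) = 374*14 + (-7 + 23*(-3)) = 5236 + (-7 - 69) = 5236 - 76 = 5160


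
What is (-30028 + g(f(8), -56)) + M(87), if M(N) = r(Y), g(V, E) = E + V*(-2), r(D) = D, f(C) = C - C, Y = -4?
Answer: -30088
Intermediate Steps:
f(C) = 0
g(V, E) = E - 2*V
M(N) = -4
(-30028 + g(f(8), -56)) + M(87) = (-30028 + (-56 - 2*0)) - 4 = (-30028 + (-56 + 0)) - 4 = (-30028 - 56) - 4 = -30084 - 4 = -30088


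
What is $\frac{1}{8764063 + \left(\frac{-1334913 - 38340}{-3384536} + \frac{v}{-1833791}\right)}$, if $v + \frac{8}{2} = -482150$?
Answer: $\frac{6206531655976}{54394438594594553155} \approx 1.141 \cdot 10^{-7}$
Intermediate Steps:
$v = -482154$ ($v = -4 - 482150 = -482154$)
$\frac{1}{8764063 + \left(\frac{-1334913 - 38340}{-3384536} + \frac{v}{-1833791}\right)} = \frac{1}{8764063 - \left(- \frac{482154}{1833791} - \frac{-1334913 - 38340}{-3384536}\right)} = \frac{1}{8764063 - \left(- \frac{482154}{1833791} - \left(-1334913 - 38340\right) \left(- \frac{1}{3384536}\right)\right)} = \frac{1}{8764063 + \left(\left(-1373253\right) \left(- \frac{1}{3384536}\right) + \frac{482154}{1833791}\right)} = \frac{1}{8764063 + \left(\frac{1373253}{3384536} + \frac{482154}{1833791}\right)} = \frac{1}{8764063 + \frac{4150126562667}{6206531655976}} = \frac{1}{\frac{54394438594594553155}{6206531655976}} = \frac{6206531655976}{54394438594594553155}$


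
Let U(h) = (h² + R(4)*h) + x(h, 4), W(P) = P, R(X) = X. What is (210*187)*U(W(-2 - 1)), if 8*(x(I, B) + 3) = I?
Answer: -1001385/4 ≈ -2.5035e+5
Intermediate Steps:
x(I, B) = -3 + I/8
U(h) = -3 + h² + 33*h/8 (U(h) = (h² + 4*h) + (-3 + h/8) = -3 + h² + 33*h/8)
(210*187)*U(W(-2 - 1)) = (210*187)*(-3 + (-2 - 1)² + 33*(-2 - 1)/8) = 39270*(-3 + (-3)² + (33/8)*(-3)) = 39270*(-3 + 9 - 99/8) = 39270*(-51/8) = -1001385/4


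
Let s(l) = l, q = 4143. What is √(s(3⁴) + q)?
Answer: 8*√66 ≈ 64.992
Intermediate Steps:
√(s(3⁴) + q) = √(3⁴ + 4143) = √(81 + 4143) = √4224 = 8*√66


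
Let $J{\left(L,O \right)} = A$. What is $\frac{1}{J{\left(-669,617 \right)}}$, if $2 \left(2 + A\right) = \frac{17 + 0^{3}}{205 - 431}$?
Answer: $- \frac{452}{921} \approx -0.49077$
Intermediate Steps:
$A = - \frac{921}{452}$ ($A = -2 + \frac{\left(17 + 0^{3}\right) \frac{1}{205 - 431}}{2} = -2 + \frac{\left(17 + 0\right) \frac{1}{-226}}{2} = -2 + \frac{17 \left(- \frac{1}{226}\right)}{2} = -2 + \frac{1}{2} \left(- \frac{17}{226}\right) = -2 - \frac{17}{452} = - \frac{921}{452} \approx -2.0376$)
$J{\left(L,O \right)} = - \frac{921}{452}$
$\frac{1}{J{\left(-669,617 \right)}} = \frac{1}{- \frac{921}{452}} = - \frac{452}{921}$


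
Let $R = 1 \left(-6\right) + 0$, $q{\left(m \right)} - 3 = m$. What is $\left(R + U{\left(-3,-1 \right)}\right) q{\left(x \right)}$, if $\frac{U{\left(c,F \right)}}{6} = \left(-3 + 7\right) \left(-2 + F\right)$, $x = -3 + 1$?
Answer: $-78$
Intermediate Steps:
$x = -2$
$U{\left(c,F \right)} = -48 + 24 F$ ($U{\left(c,F \right)} = 6 \left(-3 + 7\right) \left(-2 + F\right) = 6 \cdot 4 \left(-2 + F\right) = 6 \left(-8 + 4 F\right) = -48 + 24 F$)
$q{\left(m \right)} = 3 + m$
$R = -6$ ($R = -6 + 0 = -6$)
$\left(R + U{\left(-3,-1 \right)}\right) q{\left(x \right)} = \left(-6 + \left(-48 + 24 \left(-1\right)\right)\right) \left(3 - 2\right) = \left(-6 - 72\right) 1 = \left(-78\right) 1 = -78$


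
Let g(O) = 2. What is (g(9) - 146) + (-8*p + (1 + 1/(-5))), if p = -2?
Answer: -636/5 ≈ -127.20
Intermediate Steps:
(g(9) - 146) + (-8*p + (1 + 1/(-5))) = (2 - 146) + (-8*(-2) + (1 + 1/(-5))) = -144 + (16 + (1 - 1/5)) = -144 + (16 + 4/5) = -144 + 84/5 = -636/5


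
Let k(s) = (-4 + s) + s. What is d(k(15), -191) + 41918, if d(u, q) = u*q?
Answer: 36952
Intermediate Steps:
k(s) = -4 + 2*s
d(u, q) = q*u
d(k(15), -191) + 41918 = -191*(-4 + 2*15) + 41918 = -191*(-4 + 30) + 41918 = -191*26 + 41918 = -4966 + 41918 = 36952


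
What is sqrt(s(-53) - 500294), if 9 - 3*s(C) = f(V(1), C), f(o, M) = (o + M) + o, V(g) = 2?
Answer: 2*I*sqrt(1125618)/3 ≈ 707.3*I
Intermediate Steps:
f(o, M) = M + 2*o (f(o, M) = (M + o) + o = M + 2*o)
s(C) = 5/3 - C/3 (s(C) = 3 - (C + 2*2)/3 = 3 - (C + 4)/3 = 3 - (4 + C)/3 = 3 + (-4/3 - C/3) = 5/3 - C/3)
sqrt(s(-53) - 500294) = sqrt((5/3 - 1/3*(-53)) - 500294) = sqrt((5/3 + 53/3) - 500294) = sqrt(58/3 - 500294) = sqrt(-1500824/3) = 2*I*sqrt(1125618)/3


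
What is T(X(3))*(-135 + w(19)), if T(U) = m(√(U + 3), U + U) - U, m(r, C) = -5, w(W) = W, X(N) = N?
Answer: 928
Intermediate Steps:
T(U) = -5 - U
T(X(3))*(-135 + w(19)) = (-5 - 1*3)*(-135 + 19) = (-5 - 3)*(-116) = -8*(-116) = 928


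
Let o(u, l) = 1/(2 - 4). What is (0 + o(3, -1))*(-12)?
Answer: 6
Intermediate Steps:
o(u, l) = -1/2 (o(u, l) = 1/(-2) = -1/2)
(0 + o(3, -1))*(-12) = (0 - 1/2)*(-12) = -1/2*(-12) = 6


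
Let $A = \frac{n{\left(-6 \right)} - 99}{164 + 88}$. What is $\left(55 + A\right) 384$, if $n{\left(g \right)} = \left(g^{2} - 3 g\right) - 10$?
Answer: $\frac{441760}{21} \approx 21036.0$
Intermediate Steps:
$n{\left(g \right)} = -10 + g^{2} - 3 g$
$A = - \frac{55}{252}$ ($A = \frac{\left(-10 + \left(-6\right)^{2} - -18\right) - 99}{164 + 88} = \frac{\left(-10 + 36 + 18\right) - 99}{252} = \left(44 - 99\right) \frac{1}{252} = \left(-55\right) \frac{1}{252} = - \frac{55}{252} \approx -0.21825$)
$\left(55 + A\right) 384 = \left(55 - \frac{55}{252}\right) 384 = \frac{13805}{252} \cdot 384 = \frac{441760}{21}$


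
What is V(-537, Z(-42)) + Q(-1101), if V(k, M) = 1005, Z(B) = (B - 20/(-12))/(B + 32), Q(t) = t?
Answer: -96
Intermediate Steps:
Z(B) = (5/3 + B)/(32 + B) (Z(B) = (B - 20*(-1/12))/(32 + B) = (B + 5/3)/(32 + B) = (5/3 + B)/(32 + B))
V(-537, Z(-42)) + Q(-1101) = 1005 - 1101 = -96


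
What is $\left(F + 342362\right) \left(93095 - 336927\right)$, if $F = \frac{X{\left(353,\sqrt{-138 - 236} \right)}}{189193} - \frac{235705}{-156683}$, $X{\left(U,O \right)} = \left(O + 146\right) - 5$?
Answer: $- \frac{2474600561155566969872}{29643326819} - \frac{243832 i \sqrt{374}}{189193} \approx -8.3479 \cdot 10^{10} - 24.924 i$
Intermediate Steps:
$X{\left(U,O \right)} = 141 + O$ ($X{\left(U,O \right)} = \left(146 + O\right) - 5 = 141 + O$)
$F = \frac{44615828368}{29643326819} + \frac{i \sqrt{374}}{189193}$ ($F = \frac{141 + \sqrt{-138 - 236}}{189193} - \frac{235705}{-156683} = \left(141 + \sqrt{-374}\right) \frac{1}{189193} - - \frac{235705}{156683} = \left(141 + i \sqrt{374}\right) \frac{1}{189193} + \frac{235705}{156683} = \left(\frac{141}{189193} + \frac{i \sqrt{374}}{189193}\right) + \frac{235705}{156683} = \frac{44615828368}{29643326819} + \frac{i \sqrt{374}}{189193} \approx 1.5051 + 0.00010222 i$)
$\left(F + 342362\right) \left(93095 - 336927\right) = \left(\left(\frac{44615828368}{29643326819} + \frac{i \sqrt{374}}{189193}\right) + 342362\right) \left(93095 - 336927\right) = \left(\frac{10148793272234846}{29643326819} + \frac{i \sqrt{374}}{189193}\right) \left(-243832\right) = - \frac{2474600561155566969872}{29643326819} - \frac{243832 i \sqrt{374}}{189193}$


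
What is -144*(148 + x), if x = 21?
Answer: -24336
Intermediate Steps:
-144*(148 + x) = -144*(148 + 21) = -144*169 = -24336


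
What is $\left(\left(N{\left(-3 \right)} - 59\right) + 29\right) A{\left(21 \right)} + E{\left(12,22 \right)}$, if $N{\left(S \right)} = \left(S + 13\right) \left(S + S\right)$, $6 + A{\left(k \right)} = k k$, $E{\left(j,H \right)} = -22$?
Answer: $-39172$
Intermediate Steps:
$A{\left(k \right)} = -6 + k^{2}$ ($A{\left(k \right)} = -6 + k k = -6 + k^{2}$)
$N{\left(S \right)} = 2 S \left(13 + S\right)$ ($N{\left(S \right)} = \left(13 + S\right) 2 S = 2 S \left(13 + S\right)$)
$\left(\left(N{\left(-3 \right)} - 59\right) + 29\right) A{\left(21 \right)} + E{\left(12,22 \right)} = \left(\left(2 \left(-3\right) \left(13 - 3\right) - 59\right) + 29\right) \left(-6 + 21^{2}\right) - 22 = \left(\left(2 \left(-3\right) 10 - 59\right) + 29\right) \left(-6 + 441\right) - 22 = \left(\left(-60 - 59\right) + 29\right) 435 - 22 = \left(-119 + 29\right) 435 - 22 = \left(-90\right) 435 - 22 = -39150 - 22 = -39172$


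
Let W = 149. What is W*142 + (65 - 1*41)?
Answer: 21182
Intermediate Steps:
W*142 + (65 - 1*41) = 149*142 + (65 - 1*41) = 21158 + (65 - 41) = 21158 + 24 = 21182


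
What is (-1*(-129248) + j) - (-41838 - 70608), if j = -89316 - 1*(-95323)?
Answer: 247701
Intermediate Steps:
j = 6007 (j = -89316 + 95323 = 6007)
(-1*(-129248) + j) - (-41838 - 70608) = (-1*(-129248) + 6007) - (-41838 - 70608) = (129248 + 6007) - 1*(-112446) = 135255 + 112446 = 247701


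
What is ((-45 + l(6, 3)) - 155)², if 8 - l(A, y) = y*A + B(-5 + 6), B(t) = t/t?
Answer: 44521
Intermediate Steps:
B(t) = 1
l(A, y) = 7 - A*y (l(A, y) = 8 - (y*A + 1) = 8 - (A*y + 1) = 8 - (1 + A*y) = 8 + (-1 - A*y) = 7 - A*y)
((-45 + l(6, 3)) - 155)² = ((-45 + (7 - 1*6*3)) - 155)² = ((-45 + (7 - 18)) - 155)² = ((-45 - 11) - 155)² = (-56 - 155)² = (-211)² = 44521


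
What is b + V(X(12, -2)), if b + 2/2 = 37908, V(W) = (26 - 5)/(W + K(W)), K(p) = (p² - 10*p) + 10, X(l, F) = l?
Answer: 1743743/46 ≈ 37907.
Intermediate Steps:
K(p) = 10 + p² - 10*p
V(W) = 21/(10 + W² - 9*W) (V(W) = (26 - 5)/(W + (10 + W² - 10*W)) = 21/(10 + W² - 9*W))
b = 37907 (b = -1 + 37908 = 37907)
b + V(X(12, -2)) = 37907 + 21/(10 + 12² - 9*12) = 37907 + 21/(10 + 144 - 108) = 37907 + 21/46 = 1743743/46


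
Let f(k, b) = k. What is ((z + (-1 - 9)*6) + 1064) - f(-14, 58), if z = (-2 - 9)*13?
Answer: 875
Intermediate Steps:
z = -143 (z = -11*13 = -143)
((z + (-1 - 9)*6) + 1064) - f(-14, 58) = ((-143 + (-1 - 9)*6) + 1064) - 1*(-14) = ((-143 - 10*6) + 1064) + 14 = ((-143 - 60) + 1064) + 14 = (-203 + 1064) + 14 = 861 + 14 = 875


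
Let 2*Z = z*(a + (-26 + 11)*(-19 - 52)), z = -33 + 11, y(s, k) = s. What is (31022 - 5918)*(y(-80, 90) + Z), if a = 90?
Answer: -320954640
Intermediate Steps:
z = -22
Z = -12705 (Z = (-22*(90 + (-26 + 11)*(-19 - 52)))/2 = (-22*(90 - 15*(-71)))/2 = (-22*(90 + 1065))/2 = (-22*1155)/2 = (1/2)*(-25410) = -12705)
(31022 - 5918)*(y(-80, 90) + Z) = (31022 - 5918)*(-80 - 12705) = 25104*(-12785) = -320954640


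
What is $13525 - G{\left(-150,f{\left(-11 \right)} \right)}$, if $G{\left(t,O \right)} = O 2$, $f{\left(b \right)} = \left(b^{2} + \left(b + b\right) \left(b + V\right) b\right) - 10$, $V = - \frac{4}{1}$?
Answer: $20563$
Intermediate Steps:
$V = -4$ ($V = \left(-4\right) 1 = -4$)
$f{\left(b \right)} = -10 + b^{2} + 2 b^{2} \left(-4 + b\right)$ ($f{\left(b \right)} = \left(b^{2} + \left(b + b\right) \left(b - 4\right) b\right) - 10 = \left(b^{2} + 2 b \left(-4 + b\right) b\right) - 10 = \left(b^{2} + 2 b^{2} \left(-4 + b\right)\right) - 10 = -10 + b^{2} + 2 b^{2} \left(-4 + b\right)$)
$G{\left(t,O \right)} = 2 O$
$13525 - G{\left(-150,f{\left(-11 \right)} \right)} = 13525 - 2 \left(-10 - 7 \left(-11\right)^{2} + 2 \left(-11\right)^{3}\right) = 13525 - 2 \left(-10 - 847 + 2 \left(-1331\right)\right) = 13525 - 2 \left(-10 - 847 - 2662\right) = 13525 - 2 \left(-3519\right) = 13525 - -7038 = 13525 + 7038 = 20563$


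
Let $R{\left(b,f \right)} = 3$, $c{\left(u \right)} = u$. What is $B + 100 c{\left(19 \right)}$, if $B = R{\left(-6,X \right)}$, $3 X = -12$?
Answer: $1903$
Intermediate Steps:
$X = -4$ ($X = \frac{1}{3} \left(-12\right) = -4$)
$B = 3$
$B + 100 c{\left(19 \right)} = 3 + 100 \cdot 19 = 3 + 1900 = 1903$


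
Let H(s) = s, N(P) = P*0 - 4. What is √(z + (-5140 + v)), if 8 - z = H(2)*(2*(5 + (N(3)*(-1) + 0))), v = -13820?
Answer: 2*I*√4747 ≈ 137.8*I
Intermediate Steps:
N(P) = -4 (N(P) = 0 - 4 = -4)
z = -28 (z = 8 - 2*2*(5 + (-4*(-1) + 0)) = 8 - 2*2*(5 + (4 + 0)) = 8 - 2*2*(5 + 4) = 8 - 2*2*9 = 8 - 2*18 = 8 - 1*36 = 8 - 36 = -28)
√(z + (-5140 + v)) = √(-28 + (-5140 - 13820)) = √(-28 - 18960) = √(-18988) = 2*I*√4747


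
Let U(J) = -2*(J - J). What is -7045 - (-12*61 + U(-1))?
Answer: -6313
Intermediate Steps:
U(J) = 0 (U(J) = -2*0 = 0)
-7045 - (-12*61 + U(-1)) = -7045 - (-12*61 + 0) = -7045 - (-732 + 0) = -7045 - 1*(-732) = -7045 + 732 = -6313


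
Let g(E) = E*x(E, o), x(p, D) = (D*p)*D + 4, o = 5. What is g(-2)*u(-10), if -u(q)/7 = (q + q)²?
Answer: -257600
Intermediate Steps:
x(p, D) = 4 + p*D² (x(p, D) = p*D² + 4 = 4 + p*D²)
u(q) = -28*q² (u(q) = -7*(q + q)² = -7*4*q² = -28*q²)
g(E) = E*(4 + 25*E) (g(E) = E*(4 + E*5²) = E*(4 + E*25) = E*(4 + 25*E))
g(-2)*u(-10) = (-2*(4 + 25*(-2)))*(-28*(-10)²) = (-2*(4 - 50))*(-28*100) = -2*(-46)*(-2800) = 92*(-2800) = -257600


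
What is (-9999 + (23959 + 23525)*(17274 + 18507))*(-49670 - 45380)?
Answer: -161491376225250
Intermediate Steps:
(-9999 + (23959 + 23525)*(17274 + 18507))*(-49670 - 45380) = (-9999 + 47484*35781)*(-95050) = (-9999 + 1699025004)*(-95050) = 1699015005*(-95050) = -161491376225250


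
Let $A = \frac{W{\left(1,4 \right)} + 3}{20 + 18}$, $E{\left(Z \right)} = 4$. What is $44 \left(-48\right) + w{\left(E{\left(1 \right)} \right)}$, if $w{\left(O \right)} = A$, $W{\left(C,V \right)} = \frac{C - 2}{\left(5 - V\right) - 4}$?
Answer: $- \frac{120379}{57} \approx -2111.9$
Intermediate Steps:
$W{\left(C,V \right)} = \frac{-2 + C}{1 - V}$
$A = \frac{5}{57}$ ($A = \frac{\frac{2 - 1}{-1 + 4} + 3}{20 + 18} = \frac{\frac{2 - 1}{3} + 3}{38} = \left(\frac{1}{3} \cdot 1 + 3\right) \frac{1}{38} = \left(\frac{1}{3} + 3\right) \frac{1}{38} = \frac{10}{3} \cdot \frac{1}{38} = \frac{5}{57} \approx 0.087719$)
$w{\left(O \right)} = \frac{5}{57}$
$44 \left(-48\right) + w{\left(E{\left(1 \right)} \right)} = 44 \left(-48\right) + \frac{5}{57} = -2112 + \frac{5}{57} = - \frac{120379}{57}$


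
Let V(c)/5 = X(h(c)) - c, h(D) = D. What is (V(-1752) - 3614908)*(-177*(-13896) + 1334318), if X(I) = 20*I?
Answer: -14346093990680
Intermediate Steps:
V(c) = 95*c (V(c) = 5*(20*c - c) = 5*(19*c) = 95*c)
(V(-1752) - 3614908)*(-177*(-13896) + 1334318) = (95*(-1752) - 3614908)*(-177*(-13896) + 1334318) = (-166440 - 3614908)*(2459592 + 1334318) = -3781348*3793910 = -14346093990680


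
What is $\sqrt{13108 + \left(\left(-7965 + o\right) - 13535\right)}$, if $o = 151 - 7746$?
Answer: $73 i \sqrt{3} \approx 126.44 i$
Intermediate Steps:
$o = -7595$ ($o = 151 - 7746 = -7595$)
$\sqrt{13108 + \left(\left(-7965 + o\right) - 13535\right)} = \sqrt{13108 - 29095} = \sqrt{-15987} = 73 i \sqrt{3}$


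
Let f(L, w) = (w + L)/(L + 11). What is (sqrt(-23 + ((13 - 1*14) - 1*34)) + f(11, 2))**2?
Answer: -27903/484 + 13*I*sqrt(58)/11 ≈ -57.651 + 9.0005*I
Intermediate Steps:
f(L, w) = (L + w)/(11 + L)
(sqrt(-23 + ((13 - 1*14) - 1*34)) + f(11, 2))**2 = (sqrt(-23 + ((13 - 1*14) - 1*34)) + (11 + 2)/(11 + 11))**2 = (sqrt(-23 + ((13 - 14) - 34)) + 13/22)**2 = (sqrt(-23 + (-1 - 34)) + (1/22)*13)**2 = (sqrt(-23 - 35) + 13/22)**2 = (sqrt(-58) + 13/22)**2 = (I*sqrt(58) + 13/22)**2 = (13/22 + I*sqrt(58))**2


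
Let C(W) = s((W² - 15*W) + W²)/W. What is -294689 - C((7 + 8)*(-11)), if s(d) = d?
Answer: -294344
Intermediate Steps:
C(W) = (-15*W + 2*W²)/W (C(W) = ((W² - 15*W) + W²)/W = (-15*W + 2*W²)/W)
-294689 - C((7 + 8)*(-11)) = -294689 - (-15 + 2*((7 + 8)*(-11))) = -294689 - (-15 + 2*(15*(-11))) = -294689 - (-15 + 2*(-165)) = -294689 - (-15 - 330) = -294689 - 1*(-345) = -294689 + 345 = -294344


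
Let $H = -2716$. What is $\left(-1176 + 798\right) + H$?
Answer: $-3094$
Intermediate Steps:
$\left(-1176 + 798\right) + H = \left(-1176 + 798\right) - 2716 = -378 - 2716 = -3094$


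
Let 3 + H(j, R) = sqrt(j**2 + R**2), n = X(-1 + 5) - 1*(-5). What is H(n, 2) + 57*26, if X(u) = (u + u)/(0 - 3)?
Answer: 1479 + sqrt(85)/3 ≈ 1482.1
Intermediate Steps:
X(u) = -2*u/3 (X(u) = (2*u)/(-3) = (2*u)*(-1/3) = -2*u/3)
n = 7/3 (n = -2*(-1 + 5)/3 - 1*(-5) = -2/3*4 + 5 = -8/3 + 5 = 7/3 ≈ 2.3333)
H(j, R) = -3 + sqrt(R**2 + j**2) (H(j, R) = -3 + sqrt(j**2 + R**2) = -3 + sqrt(R**2 + j**2))
H(n, 2) + 57*26 = (-3 + sqrt(2**2 + (7/3)**2)) + 57*26 = (-3 + sqrt(4 + 49/9)) + 1482 = (-3 + sqrt(85/9)) + 1482 = (-3 + sqrt(85)/3) + 1482 = 1479 + sqrt(85)/3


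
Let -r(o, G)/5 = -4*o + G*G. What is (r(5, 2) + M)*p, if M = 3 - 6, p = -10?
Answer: -770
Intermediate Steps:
M = -3
r(o, G) = -5*G² + 20*o (r(o, G) = -5*(-4*o + G*G) = -5*(-4*o + G²) = -5*(G² - 4*o) = -5*G² + 20*o)
(r(5, 2) + M)*p = ((-5*2² + 20*5) - 3)*(-10) = ((-5*4 + 100) - 3)*(-10) = ((-20 + 100) - 3)*(-10) = (80 - 3)*(-10) = 77*(-10) = -770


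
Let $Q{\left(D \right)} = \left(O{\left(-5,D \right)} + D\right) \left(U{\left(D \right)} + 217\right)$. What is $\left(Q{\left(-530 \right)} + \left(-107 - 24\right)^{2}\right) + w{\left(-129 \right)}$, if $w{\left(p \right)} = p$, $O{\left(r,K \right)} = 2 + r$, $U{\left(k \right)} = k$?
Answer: $183861$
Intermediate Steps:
$Q{\left(D \right)} = \left(-3 + D\right) \left(217 + D\right)$ ($Q{\left(D \right)} = \left(\left(2 - 5\right) + D\right) \left(D + 217\right) = \left(-3 + D\right) \left(217 + D\right)$)
$\left(Q{\left(-530 \right)} + \left(-107 - 24\right)^{2}\right) + w{\left(-129 \right)} = \left(\left(-651 + \left(-530\right)^{2} + 214 \left(-530\right)\right) + \left(-107 - 24\right)^{2}\right) - 129 = \left(\left(-651 + 280900 - 113420\right) + \left(-131\right)^{2}\right) - 129 = \left(166829 + 17161\right) - 129 = 183990 - 129 = 183861$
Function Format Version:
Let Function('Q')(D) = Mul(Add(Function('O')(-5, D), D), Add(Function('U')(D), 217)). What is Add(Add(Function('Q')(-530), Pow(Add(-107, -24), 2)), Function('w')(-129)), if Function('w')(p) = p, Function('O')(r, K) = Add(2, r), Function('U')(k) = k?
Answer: 183861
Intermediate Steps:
Function('Q')(D) = Mul(Add(-3, D), Add(217, D)) (Function('Q')(D) = Mul(Add(Add(2, -5), D), Add(D, 217)) = Mul(Add(-3, D), Add(217, D)))
Add(Add(Function('Q')(-530), Pow(Add(-107, -24), 2)), Function('w')(-129)) = Add(Add(Add(-651, Pow(-530, 2), Mul(214, -530)), Pow(Add(-107, -24), 2)), -129) = Add(Add(Add(-651, 280900, -113420), Pow(-131, 2)), -129) = Add(Add(166829, 17161), -129) = Add(183990, -129) = 183861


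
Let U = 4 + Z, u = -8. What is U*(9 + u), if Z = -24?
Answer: -20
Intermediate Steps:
U = -20 (U = 4 - 24 = -20)
U*(9 + u) = -20*(9 - 8) = -20*1 = -20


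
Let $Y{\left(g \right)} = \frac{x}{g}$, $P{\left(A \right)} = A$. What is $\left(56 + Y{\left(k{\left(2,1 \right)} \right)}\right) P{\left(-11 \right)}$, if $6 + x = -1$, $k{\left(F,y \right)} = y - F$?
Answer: $-693$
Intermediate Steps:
$x = -7$ ($x = -6 - 1 = -7$)
$Y{\left(g \right)} = - \frac{7}{g}$
$\left(56 + Y{\left(k{\left(2,1 \right)} \right)}\right) P{\left(-11 \right)} = \left(56 - \frac{7}{1 - 2}\right) \left(-11\right) = \left(56 - \frac{7}{-1}\right) \left(-11\right) = \left(56 - -7\right) \left(-11\right) = \left(56 + 7\right) \left(-11\right) = 63 \left(-11\right) = -693$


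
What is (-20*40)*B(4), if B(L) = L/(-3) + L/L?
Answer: 800/3 ≈ 266.67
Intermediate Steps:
B(L) = 1 - L/3 (B(L) = L*(-1/3) + 1 = -L/3 + 1 = 1 - L/3)
(-20*40)*B(4) = (-20*40)*(1 - 1/3*4) = -800*(1 - 4/3) = -800*(-1/3) = 800/3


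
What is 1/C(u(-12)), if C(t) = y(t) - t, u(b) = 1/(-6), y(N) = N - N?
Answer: 6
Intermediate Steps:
y(N) = 0
u(b) = -⅙
C(t) = -t (C(t) = 0 - t = -t)
1/C(u(-12)) = 1/(-1*(-⅙)) = 1/(⅙) = 6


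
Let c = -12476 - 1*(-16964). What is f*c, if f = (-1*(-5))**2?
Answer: 112200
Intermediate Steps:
c = 4488 (c = -12476 + 16964 = 4488)
f = 25 (f = 5**2 = 25)
f*c = 25*4488 = 112200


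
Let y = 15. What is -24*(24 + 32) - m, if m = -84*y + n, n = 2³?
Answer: -92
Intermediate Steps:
n = 8
m = -1252 (m = -84*15 + 8 = -1260 + 8 = -1252)
-24*(24 + 32) - m = -24*(24 + 32) - 1*(-1252) = -24*56 + 1252 = -1344 + 1252 = -92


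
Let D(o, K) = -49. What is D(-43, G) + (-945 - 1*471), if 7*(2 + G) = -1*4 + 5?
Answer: -1465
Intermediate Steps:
G = -13/7 (G = -2 + (-1*4 + 5)/7 = -2 + (-4 + 5)/7 = -2 + (⅐)*1 = -2 + ⅐ = -13/7 ≈ -1.8571)
D(-43, G) + (-945 - 1*471) = -49 + (-945 - 1*471) = -49 + (-945 - 471) = -49 - 1416 = -1465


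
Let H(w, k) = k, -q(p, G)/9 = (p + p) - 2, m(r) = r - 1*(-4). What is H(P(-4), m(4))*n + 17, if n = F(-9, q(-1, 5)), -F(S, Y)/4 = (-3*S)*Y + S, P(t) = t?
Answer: -30799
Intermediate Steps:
m(r) = 4 + r (m(r) = r + 4 = 4 + r)
q(p, G) = 18 - 18*p (q(p, G) = -9*((p + p) - 2) = -9*(2*p - 2) = -9*(-2 + 2*p) = 18 - 18*p)
F(S, Y) = -4*S + 12*S*Y (F(S, Y) = -4*((-3*S)*Y + S) = -4*(-3*S*Y + S) = -4*(S - 3*S*Y) = -4*S + 12*S*Y)
n = -3852 (n = 4*(-9)*(-1 + 3*(18 - 18*(-1))) = 4*(-9)*(-1 + 3*(18 + 18)) = 4*(-9)*(-1 + 3*36) = 4*(-9)*(-1 + 108) = 4*(-9)*107 = -3852)
H(P(-4), m(4))*n + 17 = (4 + 4)*(-3852) + 17 = 8*(-3852) + 17 = -30816 + 17 = -30799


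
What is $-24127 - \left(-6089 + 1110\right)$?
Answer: $-19148$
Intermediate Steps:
$-24127 - \left(-6089 + 1110\right) = -24127 - -4979 = -24127 + 4979 = -19148$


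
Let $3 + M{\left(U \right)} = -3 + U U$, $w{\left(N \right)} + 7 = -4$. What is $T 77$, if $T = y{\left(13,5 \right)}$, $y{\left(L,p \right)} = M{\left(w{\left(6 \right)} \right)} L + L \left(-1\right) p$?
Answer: $110110$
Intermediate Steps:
$w{\left(N \right)} = -11$ ($w{\left(N \right)} = -7 - 4 = -11$)
$M{\left(U \right)} = -6 + U^{2}$ ($M{\left(U \right)} = -3 + \left(-3 + U U\right) = -3 + \left(-3 + U^{2}\right) = -6 + U^{2}$)
$y{\left(L,p \right)} = 115 L - L p$ ($y{\left(L,p \right)} = \left(-6 + \left(-11\right)^{2}\right) L + L \left(-1\right) p = \left(-6 + 121\right) L + - L p = 115 L - L p$)
$T = 1430$ ($T = 13 \left(115 - 5\right) = 13 \cdot 110 = 1430$)
$T 77 = 1430 \cdot 77 = 110110$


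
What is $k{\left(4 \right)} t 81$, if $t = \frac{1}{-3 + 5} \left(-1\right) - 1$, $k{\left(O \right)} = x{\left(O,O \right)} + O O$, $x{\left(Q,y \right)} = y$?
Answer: $-2430$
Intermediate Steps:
$k{\left(O \right)} = O + O^{2}$ ($k{\left(O \right)} = O + O O = O + O^{2}$)
$t = - \frac{3}{2}$ ($t = \frac{1}{2} \left(-1\right) - 1 = - \frac{1}{2} - 1 = - \frac{3}{2} \approx -1.5$)
$k{\left(4 \right)} t 81 = 4 \left(1 + 4\right) \left(- \frac{3}{2}\right) 81 = 4 \cdot 5 \left(- \frac{3}{2}\right) 81 = 20 \left(- \frac{3}{2}\right) 81 = \left(-30\right) 81 = -2430$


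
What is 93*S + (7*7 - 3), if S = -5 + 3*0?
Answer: -419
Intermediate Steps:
S = -5 (S = -5 + 0 = -5)
93*S + (7*7 - 3) = 93*(-5) + (7*7 - 3) = -465 + (49 - 3) = -465 + 46 = -419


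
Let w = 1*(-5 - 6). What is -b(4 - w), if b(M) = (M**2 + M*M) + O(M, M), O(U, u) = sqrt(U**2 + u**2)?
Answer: -450 - 15*sqrt(2) ≈ -471.21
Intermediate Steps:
w = -11 (w = 1*(-11) = -11)
b(M) = 2*M**2 + sqrt(2)*sqrt(M**2) (b(M) = (M**2 + M*M) + sqrt(M**2 + M**2) = (M**2 + M**2) + sqrt(2*M**2) = 2*M**2 + sqrt(2)*sqrt(M**2))
-b(4 - w) = -(2*(4 - 1*(-11))**2 + sqrt(2)*sqrt((4 - 1*(-11))**2)) = -(2*(4 + 11)**2 + sqrt(2)*sqrt((4 + 11)**2)) = -(2*15**2 + sqrt(2)*sqrt(15**2)) = -(2*225 + sqrt(2)*sqrt(225)) = -(450 + sqrt(2)*15) = -(450 + 15*sqrt(2)) = -450 - 15*sqrt(2)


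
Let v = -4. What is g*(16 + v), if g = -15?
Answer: -180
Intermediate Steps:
g*(16 + v) = -15*(16 - 4) = -15*12 = -180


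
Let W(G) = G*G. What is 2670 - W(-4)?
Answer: 2654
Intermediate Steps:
W(G) = G²
2670 - W(-4) = 2670 - 1*(-4)² = 2670 - 1*16 = 2670 - 16 = 2654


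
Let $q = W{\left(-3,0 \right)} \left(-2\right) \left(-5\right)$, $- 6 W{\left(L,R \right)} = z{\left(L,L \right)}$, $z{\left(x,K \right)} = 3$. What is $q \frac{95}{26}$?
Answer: $- \frac{475}{26} \approx -18.269$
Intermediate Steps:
$W{\left(L,R \right)} = - \frac{1}{2}$ ($W{\left(L,R \right)} = \left(- \frac{1}{6}\right) 3 = - \frac{1}{2}$)
$q = -5$ ($q = \left(- \frac{1}{2}\right) \left(-2\right) \left(-5\right) = 1 \left(-5\right) = -5$)
$q \frac{95}{26} = - 5 \cdot \frac{95}{26} = - 5 \cdot 95 \cdot \frac{1}{26} = \left(-5\right) \frac{95}{26} = - \frac{475}{26}$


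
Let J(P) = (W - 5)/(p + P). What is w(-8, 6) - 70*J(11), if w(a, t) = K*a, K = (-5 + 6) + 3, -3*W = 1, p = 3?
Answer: -16/3 ≈ -5.3333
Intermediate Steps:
W = -1/3 (W = -1/3*1 = -1/3 ≈ -0.33333)
J(P) = -16/(3*(3 + P)) (J(P) = (-1/3 - 5)/(3 + P) = -16/(3*(3 + P)))
K = 4 (K = 1 + 3 = 4)
w(a, t) = 4*a
w(-8, 6) - 70*J(11) = 4*(-8) - (-1120)/(9 + 3*11) = -32 - (-1120)/(9 + 33) = -32 - (-1120)/42 = -32 - 70*(-8/21) = -32 + 80/3 = -16/3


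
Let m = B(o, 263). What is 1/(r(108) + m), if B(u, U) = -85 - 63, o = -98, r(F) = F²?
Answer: 1/11516 ≈ 8.6836e-5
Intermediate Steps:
B(u, U) = -148
m = -148
1/(r(108) + m) = 1/(108² - 148) = 1/(11664 - 148) = 1/11516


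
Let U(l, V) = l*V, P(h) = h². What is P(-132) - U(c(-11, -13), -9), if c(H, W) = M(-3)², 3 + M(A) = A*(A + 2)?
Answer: 17424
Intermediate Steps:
M(A) = -3 + A*(2 + A) (M(A) = -3 + A*(A + 2) = -3 + A*(2 + A))
c(H, W) = 0 (c(H, W) = (-3 + (-3)² + 2*(-3))² = (-3 + 9 - 6)² = 0² = 0)
U(l, V) = V*l
P(-132) - U(c(-11, -13), -9) = (-132)² - (-9)*0 = 17424 - 1*0 = 17424 + 0 = 17424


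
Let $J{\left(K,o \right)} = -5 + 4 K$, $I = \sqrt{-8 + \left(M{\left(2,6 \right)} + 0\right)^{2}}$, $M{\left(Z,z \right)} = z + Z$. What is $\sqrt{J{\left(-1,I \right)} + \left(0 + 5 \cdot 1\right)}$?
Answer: $2 i \approx 2.0 i$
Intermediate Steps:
$M{\left(Z,z \right)} = Z + z$
$I = 2 \sqrt{14}$ ($I = \sqrt{-8 + \left(\left(2 + 6\right) + 0\right)^{2}} = \sqrt{-8 + \left(8 + 0\right)^{2}} = \sqrt{-8 + 8^{2}} = \sqrt{-8 + 64} = \sqrt{56} = 2 \sqrt{14} \approx 7.4833$)
$\sqrt{J{\left(-1,I \right)} + \left(0 + 5 \cdot 1\right)} = \sqrt{\left(-5 + 4 \left(-1\right)\right) + \left(0 + 5 \cdot 1\right)} = \sqrt{\left(-5 - 4\right) + \left(0 + 5\right)} = \sqrt{-9 + 5} = \sqrt{-4} = 2 i$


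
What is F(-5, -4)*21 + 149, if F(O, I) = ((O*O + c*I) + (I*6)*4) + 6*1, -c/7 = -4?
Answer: -3568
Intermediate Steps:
c = 28 (c = -7*(-4) = 28)
F(O, I) = 6 + O² + 52*I (F(O, I) = ((O*O + 28*I) + (I*6)*4) + 6*1 = ((O² + 28*I) + (6*I)*4) + 6 = ((O² + 28*I) + 24*I) + 6 = (O² + 52*I) + 6 = 6 + O² + 52*I)
F(-5, -4)*21 + 149 = (6 + (-5)² + 52*(-4))*21 + 149 = (6 + 25 - 208)*21 + 149 = -177*21 + 149 = -3717 + 149 = -3568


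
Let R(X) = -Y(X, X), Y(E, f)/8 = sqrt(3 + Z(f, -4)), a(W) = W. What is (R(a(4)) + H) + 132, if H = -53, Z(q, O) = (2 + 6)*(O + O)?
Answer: 79 - 8*I*sqrt(61) ≈ 79.0 - 62.482*I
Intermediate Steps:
Z(q, O) = 16*O (Z(q, O) = 8*(2*O) = 16*O)
Y(E, f) = 8*I*sqrt(61) (Y(E, f) = 8*sqrt(3 + 16*(-4)) = 8*sqrt(3 - 64) = 8*sqrt(-61) = 8*(I*sqrt(61)) = 8*I*sqrt(61))
R(X) = -8*I*sqrt(61)
(R(a(4)) + H) + 132 = (-8*I*sqrt(61) - 53) + 132 = (-53 - 8*I*sqrt(61)) + 132 = 79 - 8*I*sqrt(61)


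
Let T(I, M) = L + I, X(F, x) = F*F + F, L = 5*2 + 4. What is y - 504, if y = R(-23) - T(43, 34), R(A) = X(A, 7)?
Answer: -55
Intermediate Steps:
L = 14 (L = 10 + 4 = 14)
X(F, x) = F + F² (X(F, x) = F² + F = F + F²)
T(I, M) = 14 + I
R(A) = A*(1 + A)
y = 449 (y = -23*(1 - 23) - (14 + 43) = -23*(-22) - 1*57 = 506 - 57 = 449)
y - 504 = 449 - 504 = -55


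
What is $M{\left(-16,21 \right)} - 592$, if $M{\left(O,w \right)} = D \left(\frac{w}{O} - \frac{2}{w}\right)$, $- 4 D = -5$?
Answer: $- \frac{798013}{1344} \approx -593.76$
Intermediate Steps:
$D = \frac{5}{4}$ ($D = \left(- \frac{1}{4}\right) \left(-5\right) = \frac{5}{4} \approx 1.25$)
$M{\left(O,w \right)} = - \frac{5}{2 w} + \frac{5 w}{4 O}$ ($M{\left(O,w \right)} = \frac{5 \left(\frac{w}{O} - \frac{2}{w}\right)}{4} = \frac{5 \left(- \frac{2}{w} + \frac{w}{O}\right)}{4} = - \frac{5}{2 w} + \frac{5 w}{4 O}$)
$M{\left(-16,21 \right)} - 592 = \left(- \frac{5}{2 \cdot 21} + \frac{5}{4} \cdot 21 \frac{1}{-16}\right) - 592 = \left(\left(- \frac{5}{2}\right) \frac{1}{21} + \frac{5}{4} \cdot 21 \left(- \frac{1}{16}\right)\right) - 592 = \left(- \frac{5}{42} - \frac{105}{64}\right) - 592 = - \frac{2365}{1344} - 592 = - \frac{798013}{1344}$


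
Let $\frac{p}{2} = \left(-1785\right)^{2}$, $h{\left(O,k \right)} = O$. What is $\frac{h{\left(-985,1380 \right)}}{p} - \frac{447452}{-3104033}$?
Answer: $\frac{569661604979}{3956059018170} \approx 0.144$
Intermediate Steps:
$p = 6372450$ ($p = 2 \left(-1785\right)^{2} = 2 \cdot 3186225 = 6372450$)
$\frac{h{\left(-985,1380 \right)}}{p} - \frac{447452}{-3104033} = - \frac{985}{6372450} - \frac{447452}{-3104033} = \left(-985\right) \frac{1}{6372450} - - \frac{447452}{3104033} = - \frac{197}{1274490} + \frac{447452}{3104033} = \frac{569661604979}{3956059018170}$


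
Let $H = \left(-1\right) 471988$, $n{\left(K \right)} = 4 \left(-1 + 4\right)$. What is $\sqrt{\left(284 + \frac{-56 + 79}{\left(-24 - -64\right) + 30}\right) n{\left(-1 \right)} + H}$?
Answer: $\frac{i \sqrt{574005670}}{35} \approx 684.53 i$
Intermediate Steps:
$n{\left(K \right)} = 12$ ($n{\left(K \right)} = 4 \cdot 3 = 12$)
$H = -471988$
$\sqrt{\left(284 + \frac{-56 + 79}{\left(-24 - -64\right) + 30}\right) n{\left(-1 \right)} + H} = \sqrt{\left(284 + \frac{-56 + 79}{\left(-24 - -64\right) + 30}\right) 12 - 471988} = \sqrt{\left(284 + \frac{23}{\left(-24 + 64\right) + 30}\right) 12 - 471988} = \sqrt{\left(284 + \frac{23}{40 + 30}\right) 12 - 471988} = \sqrt{\left(284 + \frac{23}{70}\right) 12 - 471988} = \sqrt{\frac{19903}{70} \cdot 12 - 471988} = \sqrt{\frac{119418}{35} - 471988} = \sqrt{- \frac{16400162}{35}} = \frac{i \sqrt{574005670}}{35}$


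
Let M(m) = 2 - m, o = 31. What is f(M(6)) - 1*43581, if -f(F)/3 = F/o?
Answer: -1350999/31 ≈ -43581.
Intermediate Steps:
f(F) = -3*F/31
f(M(6)) - 1*43581 = -3*(2 - 1*6)/31 - 1*43581 = -3*(2 - 6)/31 - 43581 = -3/31*(-4) - 43581 = 12/31 - 43581 = -1350999/31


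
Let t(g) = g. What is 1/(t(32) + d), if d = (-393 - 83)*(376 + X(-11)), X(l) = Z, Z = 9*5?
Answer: -1/200364 ≈ -4.9909e-6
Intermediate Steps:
Z = 45
X(l) = 45
d = -200396 (d = (-393 - 83)*(376 + 45) = -476*421 = -200396)
1/(t(32) + d) = 1/(32 - 200396) = 1/(-200364) = -1/200364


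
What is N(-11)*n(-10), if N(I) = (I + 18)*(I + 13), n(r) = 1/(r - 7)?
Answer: -14/17 ≈ -0.82353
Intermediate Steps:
n(r) = 1/(-7 + r)
N(I) = (13 + I)*(18 + I) (N(I) = (18 + I)*(13 + I) = (13 + I)*(18 + I))
N(-11)*n(-10) = (234 + (-11)² + 31*(-11))/(-7 - 10) = (234 + 121 - 341)/(-17) = 14*(-1/17) = -14/17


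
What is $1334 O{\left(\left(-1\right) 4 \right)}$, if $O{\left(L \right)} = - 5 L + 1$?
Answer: $28014$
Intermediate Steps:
$O{\left(L \right)} = 1 - 5 L$
$1334 O{\left(\left(-1\right) 4 \right)} = 1334 \left(1 - 5 \left(\left(-1\right) 4\right)\right) = 1334 \left(1 - -20\right) = 1334 \left(1 + 20\right) = 1334 \cdot 21 = 28014$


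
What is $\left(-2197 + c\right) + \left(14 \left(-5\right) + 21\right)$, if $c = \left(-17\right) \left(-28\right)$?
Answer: $-1770$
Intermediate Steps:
$c = 476$
$\left(-2197 + c\right) + \left(14 \left(-5\right) + 21\right) = \left(-2197 + 476\right) + \left(14 \left(-5\right) + 21\right) = -1721 + \left(-70 + 21\right) = -1721 - 49 = -1770$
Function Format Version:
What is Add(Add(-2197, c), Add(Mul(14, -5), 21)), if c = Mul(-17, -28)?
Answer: -1770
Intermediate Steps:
c = 476
Add(Add(-2197, c), Add(Mul(14, -5), 21)) = Add(Add(-2197, 476), Add(Mul(14, -5), 21)) = Add(-1721, Add(-70, 21)) = Add(-1721, -49) = -1770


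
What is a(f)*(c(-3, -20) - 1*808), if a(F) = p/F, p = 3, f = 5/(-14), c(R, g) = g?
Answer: 34776/5 ≈ 6955.2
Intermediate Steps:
f = -5/14 (f = 5*(-1/14) = -5/14 ≈ -0.35714)
a(F) = 3/F
a(f)*(c(-3, -20) - 1*808) = (3/(-5/14))*(-20 - 1*808) = (3*(-14/5))*(-20 - 808) = -42/5*(-828) = 34776/5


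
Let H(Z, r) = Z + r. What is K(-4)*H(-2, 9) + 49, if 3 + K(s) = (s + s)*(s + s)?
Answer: 476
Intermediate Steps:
K(s) = -3 + 4*s² (K(s) = -3 + (s + s)*(s + s) = -3 + (2*s)*(2*s) = -3 + 4*s²)
K(-4)*H(-2, 9) + 49 = (-3 + 4*(-4)²)*(-2 + 9) + 49 = (-3 + 4*16)*7 + 49 = (-3 + 64)*7 + 49 = 61*7 + 49 = 427 + 49 = 476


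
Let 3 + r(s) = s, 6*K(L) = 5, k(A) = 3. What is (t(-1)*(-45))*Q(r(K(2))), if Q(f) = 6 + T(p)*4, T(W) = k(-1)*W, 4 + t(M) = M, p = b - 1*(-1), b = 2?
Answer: 9450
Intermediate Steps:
K(L) = 5/6 (K(L) = (1/6)*5 = 5/6)
r(s) = -3 + s
p = 3 (p = 2 - 1*(-1) = 2 + 1 = 3)
t(M) = -4 + M
T(W) = 3*W
Q(f) = 42 (Q(f) = 6 + (3*3)*4 = 6 + 9*4 = 6 + 36 = 42)
(t(-1)*(-45))*Q(r(K(2))) = ((-4 - 1)*(-45))*42 = -5*(-45)*42 = 225*42 = 9450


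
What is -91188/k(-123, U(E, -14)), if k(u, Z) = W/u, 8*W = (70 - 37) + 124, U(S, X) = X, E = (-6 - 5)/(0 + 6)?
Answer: 89728992/157 ≈ 5.7152e+5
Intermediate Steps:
E = -11/6 ≈ -1.8333
W = 157/8 (W = ((70 - 37) + 124)/8 = (33 + 124)/8 = (⅛)*157 = 157/8 ≈ 19.625)
k(u, Z) = 157/(8*u)
-91188/k(-123, U(E, -14)) = -91188/((157/8)/(-123)) = -91188/((157/8)*(-1/123)) = -91188/(-157/984) = -91188*(-984/157) = 89728992/157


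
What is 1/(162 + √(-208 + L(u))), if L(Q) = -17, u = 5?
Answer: 18/2941 - 5*I/8823 ≈ 0.0061204 - 0.0005667*I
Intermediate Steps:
1/(162 + √(-208 + L(u))) = 1/(162 + √(-208 - 17)) = 1/(162 + √(-225)) = 1/(162 + 15*I) = (162 - 15*I)/26469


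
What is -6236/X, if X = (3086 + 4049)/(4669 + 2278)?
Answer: -43321492/7135 ≈ -6071.7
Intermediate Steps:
X = 7135/6947 ≈ 1.0271
-6236/X = -6236/7135/6947 = -6236*6947/7135 = -43321492/7135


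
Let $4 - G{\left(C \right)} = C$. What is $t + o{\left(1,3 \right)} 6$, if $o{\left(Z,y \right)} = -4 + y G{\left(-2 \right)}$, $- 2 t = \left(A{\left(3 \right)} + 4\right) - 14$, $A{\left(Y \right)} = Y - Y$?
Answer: $89$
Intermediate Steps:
$A{\left(Y \right)} = 0$
$t = 5$ ($t = - \frac{\left(0 + 4\right) - 14}{2} = - \frac{4 - 14}{2} = \left(- \frac{1}{2}\right) \left(-10\right) = 5$)
$G{\left(C \right)} = 4 - C$
$o{\left(Z,y \right)} = -4 + 6 y$ ($o{\left(Z,y \right)} = -4 + y \left(4 - -2\right) = -4 + y \left(4 + 2\right) = -4 + y 6 = -4 + 6 y$)
$t + o{\left(1,3 \right)} 6 = 5 + \left(-4 + 6 \cdot 3\right) 6 = 5 + \left(-4 + 18\right) 6 = 5 + 14 \cdot 6 = 5 + 84 = 89$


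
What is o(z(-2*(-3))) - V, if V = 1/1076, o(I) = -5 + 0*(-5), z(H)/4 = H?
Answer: -5381/1076 ≈ -5.0009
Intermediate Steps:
z(H) = 4*H
o(I) = -5 (o(I) = -5 + 0 = -5)
V = 1/1076 ≈ 0.00092937
o(z(-2*(-3))) - V = -5 - 1*1/1076 = -5 - 1/1076 = -5381/1076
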